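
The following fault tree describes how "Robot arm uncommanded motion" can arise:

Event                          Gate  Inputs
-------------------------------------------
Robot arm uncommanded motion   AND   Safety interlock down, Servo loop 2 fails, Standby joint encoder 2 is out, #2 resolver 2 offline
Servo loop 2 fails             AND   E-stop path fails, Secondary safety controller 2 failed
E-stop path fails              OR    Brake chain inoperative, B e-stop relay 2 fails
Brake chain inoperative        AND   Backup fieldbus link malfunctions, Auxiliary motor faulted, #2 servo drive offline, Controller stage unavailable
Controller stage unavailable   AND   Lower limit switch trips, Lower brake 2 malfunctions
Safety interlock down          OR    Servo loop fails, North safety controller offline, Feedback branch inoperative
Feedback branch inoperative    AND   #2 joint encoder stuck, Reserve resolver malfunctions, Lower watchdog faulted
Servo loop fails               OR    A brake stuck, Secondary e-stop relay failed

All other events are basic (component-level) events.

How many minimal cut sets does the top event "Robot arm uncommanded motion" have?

8

Servo loop fails [OR]: union of children's cut sets → 2 cut set(s).
Feedback branch inoperative [AND]: one cut set from each child combined → 1 × 1 × 1 = 1 cut set(s).
Safety interlock down [OR]: union of children's cut sets → 4 cut set(s).
Controller stage unavailable [AND]: one cut set from each child combined → 1 × 1 = 1 cut set(s).
Brake chain inoperative [AND]: one cut set from each child combined → 1 × 1 × 1 × 1 = 1 cut set(s).
E-stop path fails [OR]: union of children's cut sets → 2 cut set(s).
Servo loop 2 fails [AND]: one cut set from each child combined → 2 × 1 = 2 cut set(s).
Robot arm uncommanded motion [AND]: one cut set from each child combined → 4 × 2 × 1 × 1 = 8 cut set(s).
Minimal cut sets: {#2 resolver 2 offline, #2 servo drive offline, A brake stuck, Auxiliary motor faulted, Backup fieldbus link malfunctions, Lower brake 2 malfunctions, Lower limit switch trips, Secondary safety controller 2 failed, Standby joint encoder 2 is out}; {#2 resolver 2 offline, A brake stuck, B e-stop relay 2 fails, Secondary safety controller 2 failed, Standby joint encoder 2 is out}; {#2 resolver 2 offline, #2 servo drive offline, Auxiliary motor faulted, Backup fieldbus link malfunctions, Lower brake 2 malfunctions, Lower limit switch trips, Secondary e-stop relay failed, Secondary safety controller 2 failed, Standby joint encoder 2 is out}; {#2 resolver 2 offline, B e-stop relay 2 fails, Secondary e-stop relay failed, Secondary safety controller 2 failed, Standby joint encoder 2 is out}; {#2 resolver 2 offline, #2 servo drive offline, Auxiliary motor faulted, Backup fieldbus link malfunctions, Lower brake 2 malfunctions, Lower limit switch trips, North safety controller offline, Secondary safety controller 2 failed, Standby joint encoder 2 is out}; {#2 resolver 2 offline, B e-stop relay 2 fails, North safety controller offline, Secondary safety controller 2 failed, Standby joint encoder 2 is out}; {#2 joint encoder stuck, #2 resolver 2 offline, #2 servo drive offline, Auxiliary motor faulted, Backup fieldbus link malfunctions, Lower brake 2 malfunctions, Lower limit switch trips, Lower watchdog faulted, Reserve resolver malfunctions, Secondary safety controller 2 failed, Standby joint encoder 2 is out}; {#2 joint encoder stuck, #2 resolver 2 offline, B e-stop relay 2 fails, Lower watchdog faulted, Reserve resolver malfunctions, Secondary safety controller 2 failed, Standby joint encoder 2 is out}.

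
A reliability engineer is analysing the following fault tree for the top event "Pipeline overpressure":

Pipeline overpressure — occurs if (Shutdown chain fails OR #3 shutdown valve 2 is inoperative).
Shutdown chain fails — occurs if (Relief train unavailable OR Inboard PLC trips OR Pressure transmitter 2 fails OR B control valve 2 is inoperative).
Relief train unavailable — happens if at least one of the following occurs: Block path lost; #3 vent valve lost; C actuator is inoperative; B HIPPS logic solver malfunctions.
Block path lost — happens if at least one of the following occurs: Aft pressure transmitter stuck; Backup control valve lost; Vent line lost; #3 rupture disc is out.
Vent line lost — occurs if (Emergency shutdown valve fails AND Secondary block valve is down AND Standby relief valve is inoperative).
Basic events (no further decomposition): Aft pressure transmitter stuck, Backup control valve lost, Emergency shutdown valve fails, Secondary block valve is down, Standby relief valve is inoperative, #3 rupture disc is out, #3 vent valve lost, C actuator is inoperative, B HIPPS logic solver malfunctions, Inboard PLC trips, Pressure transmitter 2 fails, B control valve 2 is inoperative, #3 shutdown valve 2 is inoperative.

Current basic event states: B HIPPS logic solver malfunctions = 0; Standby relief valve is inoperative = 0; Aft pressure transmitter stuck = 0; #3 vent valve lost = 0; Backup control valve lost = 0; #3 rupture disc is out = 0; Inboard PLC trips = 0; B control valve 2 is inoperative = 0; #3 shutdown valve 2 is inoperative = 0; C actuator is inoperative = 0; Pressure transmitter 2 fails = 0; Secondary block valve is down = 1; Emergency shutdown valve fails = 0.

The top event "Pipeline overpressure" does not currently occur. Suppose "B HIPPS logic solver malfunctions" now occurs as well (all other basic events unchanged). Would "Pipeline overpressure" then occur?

Counterfactual: set "B HIPPS logic solver malfunctions" to occurred.
Vent line lost [AND]: Emergency shutdown valve fails=not, Secondary block valve is down=occurs, Standby relief valve is inoperative=not → not all inputs occur → does not occur.
Block path lost [OR]: Aft pressure transmitter stuck=not, Backup control valve lost=not, Vent line lost=not, #3 rupture disc is out=not → no input occurs → does not occur.
Relief train unavailable [OR]: Block path lost=not, #3 vent valve lost=not, C actuator is inoperative=not, B HIPPS logic solver malfunctions=occurs → at least one input occurs → occurs.
Shutdown chain fails [OR]: Relief train unavailable=occurs, Inboard PLC trips=not, Pressure transmitter 2 fails=not, B control valve 2 is inoperative=not → at least one input occurs → occurs.
Pipeline overpressure [OR]: Shutdown chain fails=occurs, #3 shutdown valve 2 is inoperative=not → at least one input occurs → occurs.

Yes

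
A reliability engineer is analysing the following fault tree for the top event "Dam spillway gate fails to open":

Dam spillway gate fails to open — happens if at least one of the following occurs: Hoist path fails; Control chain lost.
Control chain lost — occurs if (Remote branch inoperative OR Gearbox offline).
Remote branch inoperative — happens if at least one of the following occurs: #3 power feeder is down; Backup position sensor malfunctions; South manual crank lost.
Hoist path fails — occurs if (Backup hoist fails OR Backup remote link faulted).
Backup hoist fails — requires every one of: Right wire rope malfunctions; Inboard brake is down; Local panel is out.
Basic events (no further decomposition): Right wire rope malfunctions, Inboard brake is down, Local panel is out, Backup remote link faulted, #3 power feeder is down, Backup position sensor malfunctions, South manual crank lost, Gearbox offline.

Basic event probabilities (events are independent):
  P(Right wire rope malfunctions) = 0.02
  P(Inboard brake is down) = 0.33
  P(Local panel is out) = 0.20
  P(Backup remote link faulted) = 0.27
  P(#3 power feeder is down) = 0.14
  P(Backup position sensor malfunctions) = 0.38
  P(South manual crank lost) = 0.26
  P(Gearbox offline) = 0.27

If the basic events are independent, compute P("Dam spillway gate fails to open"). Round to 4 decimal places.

P(Backup hoist fails) [AND] = 0.02 × 0.33 × 0.20 = 0.001320
P(Hoist path fails) [OR] = 1 − (1−0.001320) × (1−0.27) = 0.270964
P(Remote branch inoperative) [OR] = 1 − (1−0.14) × (1−0.38) × (1−0.26) = 0.605432
P(Control chain lost) [OR] = 1 − (1−0.605432) × (1−0.27) = 0.711965
P(Dam spillway gate fails to open) [OR] = 1 − (1−0.270964) × (1−0.711965) = 0.790012
Rounded to 4 decimal places: P(Dam spillway gate fails to open) ≈ 0.7900.

0.7900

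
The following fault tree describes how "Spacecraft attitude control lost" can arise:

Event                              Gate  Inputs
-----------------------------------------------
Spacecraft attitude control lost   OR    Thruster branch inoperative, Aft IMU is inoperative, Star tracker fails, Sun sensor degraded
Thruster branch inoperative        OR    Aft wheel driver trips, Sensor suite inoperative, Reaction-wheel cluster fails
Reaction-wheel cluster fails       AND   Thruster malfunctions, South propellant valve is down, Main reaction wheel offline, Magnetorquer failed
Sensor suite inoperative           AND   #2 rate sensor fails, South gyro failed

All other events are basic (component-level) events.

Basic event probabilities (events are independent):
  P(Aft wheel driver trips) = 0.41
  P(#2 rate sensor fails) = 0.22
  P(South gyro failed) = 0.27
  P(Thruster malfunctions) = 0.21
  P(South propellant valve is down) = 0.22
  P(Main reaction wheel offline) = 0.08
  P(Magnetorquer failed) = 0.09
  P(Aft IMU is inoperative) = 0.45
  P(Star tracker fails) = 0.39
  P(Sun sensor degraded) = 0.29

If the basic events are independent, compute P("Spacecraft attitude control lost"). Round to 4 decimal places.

0.8679

P(Sensor suite inoperative) [AND] = 0.22 × 0.27 = 0.059400
P(Reaction-wheel cluster fails) [AND] = 0.21 × 0.22 × 0.08 × 0.09 = 0.000333
P(Thruster branch inoperative) [OR] = 1 − (1−0.41) × (1−0.059400) × (1−0.000333) = 0.445231
P(Spacecraft attitude control lost) [OR] = 1 − (1−0.445231) × (1−0.45) × (1−0.39) × (1−0.29) = 0.867851
Rounded to 4 decimal places: P(Spacecraft attitude control lost) ≈ 0.8679.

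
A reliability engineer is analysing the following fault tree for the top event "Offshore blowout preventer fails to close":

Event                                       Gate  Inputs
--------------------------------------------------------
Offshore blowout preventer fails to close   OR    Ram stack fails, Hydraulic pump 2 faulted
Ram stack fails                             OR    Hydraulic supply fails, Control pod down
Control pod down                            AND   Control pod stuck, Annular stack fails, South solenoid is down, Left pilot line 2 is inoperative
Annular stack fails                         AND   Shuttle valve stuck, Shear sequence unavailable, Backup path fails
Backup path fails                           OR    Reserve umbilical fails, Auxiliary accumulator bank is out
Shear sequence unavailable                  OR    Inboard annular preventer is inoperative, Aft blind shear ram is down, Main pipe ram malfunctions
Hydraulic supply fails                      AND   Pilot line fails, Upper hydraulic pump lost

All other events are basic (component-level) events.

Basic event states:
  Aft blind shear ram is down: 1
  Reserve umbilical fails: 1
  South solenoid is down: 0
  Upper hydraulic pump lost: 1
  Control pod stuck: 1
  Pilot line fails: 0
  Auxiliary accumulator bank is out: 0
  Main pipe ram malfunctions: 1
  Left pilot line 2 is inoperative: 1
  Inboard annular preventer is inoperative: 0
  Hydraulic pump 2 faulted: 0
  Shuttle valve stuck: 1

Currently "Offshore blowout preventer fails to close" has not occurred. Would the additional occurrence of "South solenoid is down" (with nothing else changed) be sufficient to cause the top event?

Counterfactual: set "South solenoid is down" to occurred.
Hydraulic supply fails [AND]: Pilot line fails=not, Upper hydraulic pump lost=occurs → not all inputs occur → does not occur.
Shear sequence unavailable [OR]: Inboard annular preventer is inoperative=not, Aft blind shear ram is down=occurs, Main pipe ram malfunctions=occurs → at least one input occurs → occurs.
Backup path fails [OR]: Reserve umbilical fails=occurs, Auxiliary accumulator bank is out=not → at least one input occurs → occurs.
Annular stack fails [AND]: Shuttle valve stuck=occurs, Shear sequence unavailable=occurs, Backup path fails=occurs → all inputs occur → occurs.
Control pod down [AND]: Control pod stuck=occurs, Annular stack fails=occurs, South solenoid is down=occurs, Left pilot line 2 is inoperative=occurs → all inputs occur → occurs.
Ram stack fails [OR]: Hydraulic supply fails=not, Control pod down=occurs → at least one input occurs → occurs.
Offshore blowout preventer fails to close [OR]: Ram stack fails=occurs, Hydraulic pump 2 faulted=not → at least one input occurs → occurs.

Yes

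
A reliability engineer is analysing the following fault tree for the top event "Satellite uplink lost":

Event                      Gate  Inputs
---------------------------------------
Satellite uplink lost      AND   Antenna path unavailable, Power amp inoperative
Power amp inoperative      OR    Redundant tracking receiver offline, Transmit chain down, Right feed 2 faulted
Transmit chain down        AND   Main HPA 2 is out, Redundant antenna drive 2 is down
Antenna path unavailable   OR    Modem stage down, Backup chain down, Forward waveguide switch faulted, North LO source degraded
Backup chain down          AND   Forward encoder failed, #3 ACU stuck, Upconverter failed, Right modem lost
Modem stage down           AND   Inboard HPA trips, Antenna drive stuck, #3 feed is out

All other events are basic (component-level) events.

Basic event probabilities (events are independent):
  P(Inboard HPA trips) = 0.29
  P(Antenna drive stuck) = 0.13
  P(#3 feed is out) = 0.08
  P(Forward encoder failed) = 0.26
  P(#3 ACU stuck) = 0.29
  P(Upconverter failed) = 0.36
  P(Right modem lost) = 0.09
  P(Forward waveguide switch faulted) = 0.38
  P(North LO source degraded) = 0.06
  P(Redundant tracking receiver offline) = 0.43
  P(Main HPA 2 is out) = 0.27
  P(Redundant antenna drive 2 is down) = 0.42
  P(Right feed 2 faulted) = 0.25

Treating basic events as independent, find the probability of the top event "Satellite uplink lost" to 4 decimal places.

0.2610

P(Modem stage down) [AND] = 0.29 × 0.13 × 0.08 = 0.003016
P(Backup chain down) [AND] = 0.26 × 0.29 × 0.36 × 0.09 = 0.002443
P(Antenna path unavailable) [OR] = 1 − (1−0.003016) × (1−0.002443) × (1−0.38) × (1−0.06) = 0.420377
P(Transmit chain down) [AND] = 0.27 × 0.42 = 0.113400
P(Power amp inoperative) [OR] = 1 − (1−0.43) × (1−0.113400) × (1−0.25) = 0.620979
P(Satellite uplink lost) [AND] = 0.420377 × 0.620979 = 0.261045
Rounded to 4 decimal places: P(Satellite uplink lost) ≈ 0.2610.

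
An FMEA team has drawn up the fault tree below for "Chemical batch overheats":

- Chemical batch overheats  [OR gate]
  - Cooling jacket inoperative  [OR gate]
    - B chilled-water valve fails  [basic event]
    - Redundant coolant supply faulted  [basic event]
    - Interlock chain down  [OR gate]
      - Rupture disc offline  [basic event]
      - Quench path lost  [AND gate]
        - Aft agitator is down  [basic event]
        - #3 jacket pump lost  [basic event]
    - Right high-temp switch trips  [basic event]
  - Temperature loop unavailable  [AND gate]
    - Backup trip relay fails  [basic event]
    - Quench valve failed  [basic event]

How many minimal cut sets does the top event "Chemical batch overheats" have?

6

Quench path lost [AND]: one cut set from each child combined → 1 × 1 = 1 cut set(s).
Interlock chain down [OR]: union of children's cut sets → 2 cut set(s).
Cooling jacket inoperative [OR]: union of children's cut sets → 5 cut set(s).
Temperature loop unavailable [AND]: one cut set from each child combined → 1 × 1 = 1 cut set(s).
Chemical batch overheats [OR]: union of children's cut sets → 6 cut set(s).
Minimal cut sets: {B chilled-water valve fails}; {Redundant coolant supply faulted}; {Rupture disc offline}; {#3 jacket pump lost, Aft agitator is down}; {Right high-temp switch trips}; {Backup trip relay fails, Quench valve failed}.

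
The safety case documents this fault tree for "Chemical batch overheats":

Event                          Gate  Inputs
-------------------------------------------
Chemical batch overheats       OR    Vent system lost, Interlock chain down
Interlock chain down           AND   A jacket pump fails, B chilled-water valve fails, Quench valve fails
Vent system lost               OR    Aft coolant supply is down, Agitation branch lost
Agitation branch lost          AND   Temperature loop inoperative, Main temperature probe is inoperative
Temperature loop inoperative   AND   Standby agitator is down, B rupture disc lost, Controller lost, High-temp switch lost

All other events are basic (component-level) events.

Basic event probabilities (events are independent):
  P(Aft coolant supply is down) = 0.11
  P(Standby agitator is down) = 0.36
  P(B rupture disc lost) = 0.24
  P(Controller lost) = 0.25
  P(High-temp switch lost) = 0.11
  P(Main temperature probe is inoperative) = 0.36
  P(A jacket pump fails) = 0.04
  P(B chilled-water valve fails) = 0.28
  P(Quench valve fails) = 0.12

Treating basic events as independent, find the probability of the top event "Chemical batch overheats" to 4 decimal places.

P(Temperature loop inoperative) [AND] = 0.36 × 0.24 × 0.25 × 0.11 = 0.002376
P(Agitation branch lost) [AND] = 0.002376 × 0.36 = 0.000855
P(Vent system lost) [OR] = 1 − (1−0.11) × (1−0.000855) = 0.110761
P(Interlock chain down) [AND] = 0.04 × 0.28 × 0.12 = 0.001344
P(Chemical batch overheats) [OR] = 1 − (1−0.110761) × (1−0.001344) = 0.111956
Rounded to 4 decimal places: P(Chemical batch overheats) ≈ 0.1120.

0.1120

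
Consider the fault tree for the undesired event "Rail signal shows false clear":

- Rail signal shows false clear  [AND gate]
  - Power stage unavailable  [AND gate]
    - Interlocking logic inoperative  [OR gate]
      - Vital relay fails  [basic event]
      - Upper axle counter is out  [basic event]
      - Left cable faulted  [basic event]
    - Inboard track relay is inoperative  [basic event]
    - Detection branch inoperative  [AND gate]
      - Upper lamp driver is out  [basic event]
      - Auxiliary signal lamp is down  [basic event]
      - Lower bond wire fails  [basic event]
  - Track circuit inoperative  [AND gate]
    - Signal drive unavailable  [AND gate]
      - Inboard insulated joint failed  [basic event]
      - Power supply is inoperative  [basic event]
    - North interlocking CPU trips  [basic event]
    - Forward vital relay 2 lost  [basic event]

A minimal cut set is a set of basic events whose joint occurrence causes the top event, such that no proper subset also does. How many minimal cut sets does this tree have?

3

Interlocking logic inoperative [OR]: union of children's cut sets → 3 cut set(s).
Detection branch inoperative [AND]: one cut set from each child combined → 1 × 1 × 1 = 1 cut set(s).
Power stage unavailable [AND]: one cut set from each child combined → 3 × 1 × 1 = 3 cut set(s).
Signal drive unavailable [AND]: one cut set from each child combined → 1 × 1 = 1 cut set(s).
Track circuit inoperative [AND]: one cut set from each child combined → 1 × 1 × 1 = 1 cut set(s).
Rail signal shows false clear [AND]: one cut set from each child combined → 3 × 1 = 3 cut set(s).
Minimal cut sets: {Auxiliary signal lamp is down, Forward vital relay 2 lost, Inboard insulated joint failed, Inboard track relay is inoperative, Lower bond wire fails, North interlocking CPU trips, Power supply is inoperative, Upper lamp driver is out, Vital relay fails}; {Auxiliary signal lamp is down, Forward vital relay 2 lost, Inboard insulated joint failed, Inboard track relay is inoperative, Lower bond wire fails, North interlocking CPU trips, Power supply is inoperative, Upper axle counter is out, Upper lamp driver is out}; {Auxiliary signal lamp is down, Forward vital relay 2 lost, Inboard insulated joint failed, Inboard track relay is inoperative, Left cable faulted, Lower bond wire fails, North interlocking CPU trips, Power supply is inoperative, Upper lamp driver is out}.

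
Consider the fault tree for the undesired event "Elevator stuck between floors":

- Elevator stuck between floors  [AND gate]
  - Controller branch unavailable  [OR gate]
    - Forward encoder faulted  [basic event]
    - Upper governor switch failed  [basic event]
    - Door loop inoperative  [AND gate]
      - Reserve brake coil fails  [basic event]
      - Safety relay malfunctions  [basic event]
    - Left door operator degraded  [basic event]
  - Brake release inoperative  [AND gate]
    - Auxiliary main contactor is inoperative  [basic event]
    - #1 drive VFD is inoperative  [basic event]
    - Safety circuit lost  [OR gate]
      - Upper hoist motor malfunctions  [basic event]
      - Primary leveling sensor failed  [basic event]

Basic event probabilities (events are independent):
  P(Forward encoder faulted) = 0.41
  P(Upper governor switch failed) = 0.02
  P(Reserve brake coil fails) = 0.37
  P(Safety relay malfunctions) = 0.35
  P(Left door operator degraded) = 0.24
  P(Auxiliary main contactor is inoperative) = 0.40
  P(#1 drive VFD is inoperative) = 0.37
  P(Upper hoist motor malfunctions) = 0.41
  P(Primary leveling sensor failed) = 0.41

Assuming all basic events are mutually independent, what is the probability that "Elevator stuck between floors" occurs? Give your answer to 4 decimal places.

P(Door loop inoperative) [AND] = 0.37 × 0.35 = 0.129500
P(Controller branch unavailable) [OR] = 1 − (1−0.41) × (1−0.02) × (1−0.129500) × (1−0.24) = 0.617474
P(Safety circuit lost) [OR] = 1 − (1−0.41) × (1−0.41) = 0.651900
P(Brake release inoperative) [AND] = 0.40 × 0.37 × 0.651900 = 0.096481
P(Elevator stuck between floors) [AND] = 0.617474 × 0.096481 = 0.059575
Rounded to 4 decimal places: P(Elevator stuck between floors) ≈ 0.0596.

0.0596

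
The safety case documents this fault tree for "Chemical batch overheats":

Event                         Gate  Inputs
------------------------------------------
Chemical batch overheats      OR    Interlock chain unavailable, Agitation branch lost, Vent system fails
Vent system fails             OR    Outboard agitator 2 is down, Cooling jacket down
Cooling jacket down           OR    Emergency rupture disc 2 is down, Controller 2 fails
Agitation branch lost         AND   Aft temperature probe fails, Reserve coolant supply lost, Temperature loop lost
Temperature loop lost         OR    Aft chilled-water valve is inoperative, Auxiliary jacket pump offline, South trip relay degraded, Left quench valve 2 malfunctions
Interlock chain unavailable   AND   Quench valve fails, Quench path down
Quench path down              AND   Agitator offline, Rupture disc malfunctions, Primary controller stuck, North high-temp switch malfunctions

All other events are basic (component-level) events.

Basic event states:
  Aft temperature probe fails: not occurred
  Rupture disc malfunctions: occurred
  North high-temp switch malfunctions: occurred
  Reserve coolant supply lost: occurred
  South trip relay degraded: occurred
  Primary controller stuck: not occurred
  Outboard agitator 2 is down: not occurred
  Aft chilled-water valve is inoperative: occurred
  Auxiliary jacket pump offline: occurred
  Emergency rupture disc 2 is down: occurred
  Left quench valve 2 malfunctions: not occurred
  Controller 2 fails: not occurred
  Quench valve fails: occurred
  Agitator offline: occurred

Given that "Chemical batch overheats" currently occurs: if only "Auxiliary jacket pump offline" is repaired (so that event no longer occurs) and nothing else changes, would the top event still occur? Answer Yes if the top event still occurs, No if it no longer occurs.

Yes

Counterfactual: set "Auxiliary jacket pump offline" to not occurred.
Quench path down [AND]: Agitator offline=occurs, Rupture disc malfunctions=occurs, Primary controller stuck=not, North high-temp switch malfunctions=occurs → not all inputs occur → does not occur.
Interlock chain unavailable [AND]: Quench valve fails=occurs, Quench path down=not → not all inputs occur → does not occur.
Temperature loop lost [OR]: Aft chilled-water valve is inoperative=occurs, Auxiliary jacket pump offline=not, South trip relay degraded=occurs, Left quench valve 2 malfunctions=not → at least one input occurs → occurs.
Agitation branch lost [AND]: Aft temperature probe fails=not, Reserve coolant supply lost=occurs, Temperature loop lost=occurs → not all inputs occur → does not occur.
Cooling jacket down [OR]: Emergency rupture disc 2 is down=occurs, Controller 2 fails=not → at least one input occurs → occurs.
Vent system fails [OR]: Outboard agitator 2 is down=not, Cooling jacket down=occurs → at least one input occurs → occurs.
Chemical batch overheats [OR]: Interlock chain unavailable=not, Agitation branch lost=not, Vent system fails=occurs → at least one input occurs → occurs.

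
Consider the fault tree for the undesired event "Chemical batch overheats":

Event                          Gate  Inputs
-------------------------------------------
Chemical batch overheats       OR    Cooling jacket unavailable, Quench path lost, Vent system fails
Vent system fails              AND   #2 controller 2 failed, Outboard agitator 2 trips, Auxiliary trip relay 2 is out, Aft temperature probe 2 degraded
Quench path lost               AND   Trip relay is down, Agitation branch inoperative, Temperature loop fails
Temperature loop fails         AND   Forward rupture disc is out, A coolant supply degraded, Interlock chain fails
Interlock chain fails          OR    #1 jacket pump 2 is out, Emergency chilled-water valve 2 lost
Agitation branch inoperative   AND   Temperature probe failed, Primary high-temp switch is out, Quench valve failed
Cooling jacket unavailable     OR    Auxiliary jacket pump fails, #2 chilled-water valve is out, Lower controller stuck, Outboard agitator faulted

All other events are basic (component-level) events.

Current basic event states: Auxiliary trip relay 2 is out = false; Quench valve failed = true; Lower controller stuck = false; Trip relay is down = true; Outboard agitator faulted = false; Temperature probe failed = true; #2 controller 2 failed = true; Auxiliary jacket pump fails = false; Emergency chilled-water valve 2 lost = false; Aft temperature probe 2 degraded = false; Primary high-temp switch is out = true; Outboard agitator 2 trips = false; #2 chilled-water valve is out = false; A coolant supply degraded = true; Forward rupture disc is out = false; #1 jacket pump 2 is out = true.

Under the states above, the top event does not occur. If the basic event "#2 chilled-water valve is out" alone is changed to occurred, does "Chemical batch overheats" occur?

Yes

Counterfactual: set "#2 chilled-water valve is out" to occurred.
Cooling jacket unavailable [OR]: Auxiliary jacket pump fails=not, #2 chilled-water valve is out=occurs, Lower controller stuck=not, Outboard agitator faulted=not → at least one input occurs → occurs.
Agitation branch inoperative [AND]: Temperature probe failed=occurs, Primary high-temp switch is out=occurs, Quench valve failed=occurs → all inputs occur → occurs.
Interlock chain fails [OR]: #1 jacket pump 2 is out=occurs, Emergency chilled-water valve 2 lost=not → at least one input occurs → occurs.
Temperature loop fails [AND]: Forward rupture disc is out=not, A coolant supply degraded=occurs, Interlock chain fails=occurs → not all inputs occur → does not occur.
Quench path lost [AND]: Trip relay is down=occurs, Agitation branch inoperative=occurs, Temperature loop fails=not → not all inputs occur → does not occur.
Vent system fails [AND]: #2 controller 2 failed=occurs, Outboard agitator 2 trips=not, Auxiliary trip relay 2 is out=not, Aft temperature probe 2 degraded=not → not all inputs occur → does not occur.
Chemical batch overheats [OR]: Cooling jacket unavailable=occurs, Quench path lost=not, Vent system fails=not → at least one input occurs → occurs.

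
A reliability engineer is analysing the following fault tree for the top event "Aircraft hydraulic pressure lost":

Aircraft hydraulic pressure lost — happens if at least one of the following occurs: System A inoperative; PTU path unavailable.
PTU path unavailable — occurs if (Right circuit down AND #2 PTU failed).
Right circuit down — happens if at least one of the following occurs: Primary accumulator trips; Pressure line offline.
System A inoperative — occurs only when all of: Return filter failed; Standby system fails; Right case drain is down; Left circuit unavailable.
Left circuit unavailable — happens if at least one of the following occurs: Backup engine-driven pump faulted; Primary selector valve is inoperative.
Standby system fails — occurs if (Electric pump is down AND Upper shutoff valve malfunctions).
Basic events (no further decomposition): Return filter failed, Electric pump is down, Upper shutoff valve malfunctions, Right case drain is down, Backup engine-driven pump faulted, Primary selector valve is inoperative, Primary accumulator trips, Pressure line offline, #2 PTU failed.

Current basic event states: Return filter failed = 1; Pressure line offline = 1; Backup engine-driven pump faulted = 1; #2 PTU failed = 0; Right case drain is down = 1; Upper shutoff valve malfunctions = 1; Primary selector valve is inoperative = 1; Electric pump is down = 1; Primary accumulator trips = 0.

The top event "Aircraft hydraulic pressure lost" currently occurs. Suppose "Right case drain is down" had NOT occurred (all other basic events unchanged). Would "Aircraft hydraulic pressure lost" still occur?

No

Counterfactual: set "Right case drain is down" to not occurred.
Standby system fails [AND]: Electric pump is down=occurs, Upper shutoff valve malfunctions=occurs → all inputs occur → occurs.
Left circuit unavailable [OR]: Backup engine-driven pump faulted=occurs, Primary selector valve is inoperative=occurs → at least one input occurs → occurs.
System A inoperative [AND]: Return filter failed=occurs, Standby system fails=occurs, Right case drain is down=not, Left circuit unavailable=occurs → not all inputs occur → does not occur.
Right circuit down [OR]: Primary accumulator trips=not, Pressure line offline=occurs → at least one input occurs → occurs.
PTU path unavailable [AND]: Right circuit down=occurs, #2 PTU failed=not → not all inputs occur → does not occur.
Aircraft hydraulic pressure lost [OR]: System A inoperative=not, PTU path unavailable=not → no input occurs → does not occur.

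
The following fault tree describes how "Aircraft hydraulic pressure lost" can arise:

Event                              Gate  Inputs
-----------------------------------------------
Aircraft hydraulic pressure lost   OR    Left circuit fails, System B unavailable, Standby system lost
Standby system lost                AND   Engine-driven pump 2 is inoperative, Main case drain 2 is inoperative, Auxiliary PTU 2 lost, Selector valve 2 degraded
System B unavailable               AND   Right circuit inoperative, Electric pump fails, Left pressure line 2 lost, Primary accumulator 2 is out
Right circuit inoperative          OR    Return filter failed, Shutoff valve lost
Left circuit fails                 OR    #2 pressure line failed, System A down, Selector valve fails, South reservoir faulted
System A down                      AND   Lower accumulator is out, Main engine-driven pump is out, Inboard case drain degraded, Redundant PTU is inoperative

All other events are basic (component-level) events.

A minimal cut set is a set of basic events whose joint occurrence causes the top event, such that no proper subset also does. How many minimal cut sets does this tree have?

7

System A down [AND]: one cut set from each child combined → 1 × 1 × 1 × 1 = 1 cut set(s).
Left circuit fails [OR]: union of children's cut sets → 4 cut set(s).
Right circuit inoperative [OR]: union of children's cut sets → 2 cut set(s).
System B unavailable [AND]: one cut set from each child combined → 2 × 1 × 1 × 1 = 2 cut set(s).
Standby system lost [AND]: one cut set from each child combined → 1 × 1 × 1 × 1 = 1 cut set(s).
Aircraft hydraulic pressure lost [OR]: union of children's cut sets → 7 cut set(s).
Minimal cut sets: {#2 pressure line failed}; {Inboard case drain degraded, Lower accumulator is out, Main engine-driven pump is out, Redundant PTU is inoperative}; {Selector valve fails}; {South reservoir faulted}; {Electric pump fails, Left pressure line 2 lost, Primary accumulator 2 is out, Return filter failed}; {Electric pump fails, Left pressure line 2 lost, Primary accumulator 2 is out, Shutoff valve lost}; {Auxiliary PTU 2 lost, Engine-driven pump 2 is inoperative, Main case drain 2 is inoperative, Selector valve 2 degraded}.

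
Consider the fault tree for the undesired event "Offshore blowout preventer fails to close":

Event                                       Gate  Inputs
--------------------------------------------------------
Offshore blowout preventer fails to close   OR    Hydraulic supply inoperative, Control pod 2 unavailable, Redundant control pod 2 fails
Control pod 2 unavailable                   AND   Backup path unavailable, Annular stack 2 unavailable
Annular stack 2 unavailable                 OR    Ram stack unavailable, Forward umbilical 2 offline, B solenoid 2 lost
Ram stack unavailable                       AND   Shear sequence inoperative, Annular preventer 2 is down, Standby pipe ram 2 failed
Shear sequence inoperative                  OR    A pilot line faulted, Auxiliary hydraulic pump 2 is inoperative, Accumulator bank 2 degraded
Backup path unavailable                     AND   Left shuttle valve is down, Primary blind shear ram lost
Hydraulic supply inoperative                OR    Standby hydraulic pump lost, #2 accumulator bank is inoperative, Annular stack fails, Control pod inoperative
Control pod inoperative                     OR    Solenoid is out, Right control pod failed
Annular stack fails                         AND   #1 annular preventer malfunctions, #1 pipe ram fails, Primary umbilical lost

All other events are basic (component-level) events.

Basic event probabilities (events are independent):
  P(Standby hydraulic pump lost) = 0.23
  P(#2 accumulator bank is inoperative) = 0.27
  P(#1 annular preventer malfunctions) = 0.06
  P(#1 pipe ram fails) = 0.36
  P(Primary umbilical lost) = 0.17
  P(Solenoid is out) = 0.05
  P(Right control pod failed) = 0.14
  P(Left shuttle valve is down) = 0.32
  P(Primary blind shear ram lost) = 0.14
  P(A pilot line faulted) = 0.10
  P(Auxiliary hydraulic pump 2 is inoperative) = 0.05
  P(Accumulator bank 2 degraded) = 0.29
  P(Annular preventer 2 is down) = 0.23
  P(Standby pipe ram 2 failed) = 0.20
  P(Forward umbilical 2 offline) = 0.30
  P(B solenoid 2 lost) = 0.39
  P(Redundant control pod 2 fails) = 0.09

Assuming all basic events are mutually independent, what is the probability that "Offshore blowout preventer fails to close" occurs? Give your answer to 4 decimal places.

0.5945

P(Annular stack fails) [AND] = 0.06 × 0.36 × 0.17 = 0.003672
P(Control pod inoperative) [OR] = 1 − (1−0.05) × (1−0.14) = 0.183000
P(Hydraulic supply inoperative) [OR] = 1 − (1−0.23) × (1−0.27) × (1−0.003672) × (1−0.183000) = 0.542451
P(Backup path unavailable) [AND] = 0.32 × 0.14 = 0.044800
P(Shear sequence inoperative) [OR] = 1 − (1−0.10) × (1−0.05) × (1−0.29) = 0.392950
P(Ram stack unavailable) [AND] = 0.392950 × 0.23 × 0.20 = 0.018076
P(Annular stack 2 unavailable) [OR] = 1 − (1−0.018076) × (1−0.30) × (1−0.39) = 0.580718
P(Control pod 2 unavailable) [AND] = 0.044800 × 0.580718 = 0.026016
P(Offshore blowout preventer fails to close) [OR] = 1 − (1−0.542451) × (1−0.026016) × (1−0.09) = 0.594463
Rounded to 4 decimal places: P(Offshore blowout preventer fails to close) ≈ 0.5945.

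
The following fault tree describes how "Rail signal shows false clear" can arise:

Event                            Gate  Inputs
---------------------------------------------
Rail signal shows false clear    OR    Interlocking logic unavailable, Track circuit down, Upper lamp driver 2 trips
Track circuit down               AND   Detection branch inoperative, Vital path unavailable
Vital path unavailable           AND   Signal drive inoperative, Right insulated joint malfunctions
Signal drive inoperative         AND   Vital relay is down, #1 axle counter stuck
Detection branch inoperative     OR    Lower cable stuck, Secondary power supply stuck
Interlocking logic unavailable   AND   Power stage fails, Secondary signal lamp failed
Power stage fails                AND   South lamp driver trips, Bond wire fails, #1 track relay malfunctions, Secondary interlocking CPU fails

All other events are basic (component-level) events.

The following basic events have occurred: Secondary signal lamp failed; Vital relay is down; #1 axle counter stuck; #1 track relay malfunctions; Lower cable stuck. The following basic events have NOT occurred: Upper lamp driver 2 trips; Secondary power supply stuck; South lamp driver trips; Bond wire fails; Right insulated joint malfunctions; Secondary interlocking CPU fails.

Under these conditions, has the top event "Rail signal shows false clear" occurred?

Power stage fails [AND]: South lamp driver trips=not, Bond wire fails=not, #1 track relay malfunctions=occurs, Secondary interlocking CPU fails=not → not all inputs occur → does not occur.
Interlocking logic unavailable [AND]: Power stage fails=not, Secondary signal lamp failed=occurs → not all inputs occur → does not occur.
Detection branch inoperative [OR]: Lower cable stuck=occurs, Secondary power supply stuck=not → at least one input occurs → occurs.
Signal drive inoperative [AND]: Vital relay is down=occurs, #1 axle counter stuck=occurs → all inputs occur → occurs.
Vital path unavailable [AND]: Signal drive inoperative=occurs, Right insulated joint malfunctions=not → not all inputs occur → does not occur.
Track circuit down [AND]: Detection branch inoperative=occurs, Vital path unavailable=not → not all inputs occur → does not occur.
Rail signal shows false clear [OR]: Interlocking logic unavailable=not, Track circuit down=not, Upper lamp driver 2 trips=not → no input occurs → does not occur.

No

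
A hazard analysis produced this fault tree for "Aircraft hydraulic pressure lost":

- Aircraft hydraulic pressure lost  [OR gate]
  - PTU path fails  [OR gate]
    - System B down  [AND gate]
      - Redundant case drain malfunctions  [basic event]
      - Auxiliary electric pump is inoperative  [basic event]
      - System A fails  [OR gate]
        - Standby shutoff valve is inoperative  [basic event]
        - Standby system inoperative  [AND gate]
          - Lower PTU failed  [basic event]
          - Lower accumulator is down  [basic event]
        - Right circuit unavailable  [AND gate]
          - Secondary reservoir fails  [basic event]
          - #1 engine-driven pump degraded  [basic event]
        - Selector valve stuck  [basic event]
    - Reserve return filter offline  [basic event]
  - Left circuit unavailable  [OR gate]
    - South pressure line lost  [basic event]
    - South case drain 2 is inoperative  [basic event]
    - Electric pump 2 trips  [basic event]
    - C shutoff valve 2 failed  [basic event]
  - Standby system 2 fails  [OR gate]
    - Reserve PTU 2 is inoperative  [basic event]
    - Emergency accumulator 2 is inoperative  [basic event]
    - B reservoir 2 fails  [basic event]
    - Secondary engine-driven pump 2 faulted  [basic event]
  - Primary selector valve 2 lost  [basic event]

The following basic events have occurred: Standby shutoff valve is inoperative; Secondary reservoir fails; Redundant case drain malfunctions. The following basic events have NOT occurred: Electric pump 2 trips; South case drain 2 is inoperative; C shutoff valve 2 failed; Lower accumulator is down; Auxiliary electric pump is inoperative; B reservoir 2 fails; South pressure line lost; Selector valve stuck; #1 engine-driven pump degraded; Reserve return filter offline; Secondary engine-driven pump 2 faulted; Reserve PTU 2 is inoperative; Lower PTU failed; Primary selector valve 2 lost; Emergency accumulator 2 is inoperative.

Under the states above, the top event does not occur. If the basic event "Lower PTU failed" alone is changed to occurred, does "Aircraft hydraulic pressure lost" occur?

No

Counterfactual: set "Lower PTU failed" to occurred.
Standby system inoperative [AND]: Lower PTU failed=occurs, Lower accumulator is down=not → not all inputs occur → does not occur.
Right circuit unavailable [AND]: Secondary reservoir fails=occurs, #1 engine-driven pump degraded=not → not all inputs occur → does not occur.
System A fails [OR]: Standby shutoff valve is inoperative=occurs, Standby system inoperative=not, Right circuit unavailable=not, Selector valve stuck=not → at least one input occurs → occurs.
System B down [AND]: Redundant case drain malfunctions=occurs, Auxiliary electric pump is inoperative=not, System A fails=occurs → not all inputs occur → does not occur.
PTU path fails [OR]: System B down=not, Reserve return filter offline=not → no input occurs → does not occur.
Left circuit unavailable [OR]: South pressure line lost=not, South case drain 2 is inoperative=not, Electric pump 2 trips=not, C shutoff valve 2 failed=not → no input occurs → does not occur.
Standby system 2 fails [OR]: Reserve PTU 2 is inoperative=not, Emergency accumulator 2 is inoperative=not, B reservoir 2 fails=not, Secondary engine-driven pump 2 faulted=not → no input occurs → does not occur.
Aircraft hydraulic pressure lost [OR]: PTU path fails=not, Left circuit unavailable=not, Standby system 2 fails=not, Primary selector valve 2 lost=not → no input occurs → does not occur.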